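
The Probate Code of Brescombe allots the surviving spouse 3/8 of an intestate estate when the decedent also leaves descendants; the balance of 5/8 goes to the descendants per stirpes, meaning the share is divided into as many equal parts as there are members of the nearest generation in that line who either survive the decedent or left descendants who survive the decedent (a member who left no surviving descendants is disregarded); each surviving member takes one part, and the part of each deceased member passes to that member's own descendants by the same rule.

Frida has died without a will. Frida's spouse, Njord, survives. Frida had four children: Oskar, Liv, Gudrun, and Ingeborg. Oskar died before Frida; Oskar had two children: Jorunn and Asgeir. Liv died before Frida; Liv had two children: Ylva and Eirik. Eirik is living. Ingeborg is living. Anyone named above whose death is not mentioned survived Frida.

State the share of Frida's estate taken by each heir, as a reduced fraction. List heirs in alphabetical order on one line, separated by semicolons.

Njord, as surviving spouse, takes 3/8.
The remaining 5/8 passes to Frida's descendants per stirpes.
The 5/8 is divided into 4 equal shares of 5/32 among Oskar, Liv, Gudrun, Ingeborg.
Oskar predeceased; the 5/32 allotted to Oskar's branch passes to Oskar's issue by representation.
The 5/32 is divided into 2 equal shares of 5/64 among Jorunn, Asgeir.
Jorunn is living and takes 5/64.
Asgeir is living and takes 5/64.
Liv predeceased; the 5/32 allotted to Liv's branch passes to Liv's issue by representation.
The 5/32 is divided into 2 equal shares of 5/64 among Ylva, Eirik.
Ylva is living and takes 5/64.
Eirik is living and takes 5/64.
Gudrun is living and takes 5/32.
Ingeborg is living and takes 5/32.

Asgeir 5/64; Eirik 5/64; Gudrun 5/32; Ingeborg 5/32; Jorunn 5/64; Njord 3/8; Ylva 5/64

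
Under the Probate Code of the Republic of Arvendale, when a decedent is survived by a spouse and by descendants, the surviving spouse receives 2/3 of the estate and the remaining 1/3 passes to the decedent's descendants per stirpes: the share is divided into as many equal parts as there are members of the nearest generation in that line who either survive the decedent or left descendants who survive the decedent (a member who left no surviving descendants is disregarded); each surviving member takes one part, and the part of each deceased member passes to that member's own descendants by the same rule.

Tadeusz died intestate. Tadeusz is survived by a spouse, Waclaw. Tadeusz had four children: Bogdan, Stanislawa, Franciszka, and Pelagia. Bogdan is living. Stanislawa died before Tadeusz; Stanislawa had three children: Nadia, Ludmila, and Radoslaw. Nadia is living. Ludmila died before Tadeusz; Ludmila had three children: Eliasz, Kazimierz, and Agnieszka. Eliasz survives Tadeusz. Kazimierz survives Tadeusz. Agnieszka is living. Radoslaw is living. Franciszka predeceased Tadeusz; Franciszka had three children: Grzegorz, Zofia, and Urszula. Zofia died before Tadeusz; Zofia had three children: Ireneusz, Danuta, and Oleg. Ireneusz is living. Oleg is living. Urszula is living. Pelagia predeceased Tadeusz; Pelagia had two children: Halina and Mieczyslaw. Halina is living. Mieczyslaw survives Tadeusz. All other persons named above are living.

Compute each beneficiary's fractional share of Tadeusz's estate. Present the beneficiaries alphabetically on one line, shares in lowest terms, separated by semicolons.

Agnieszka 1/108; Bogdan 1/12; Danuta 1/108; Eliasz 1/108; Grzegorz 1/36; Halina 1/24; Ireneusz 1/108; Kazimierz 1/108; Mieczyslaw 1/24; Nadia 1/36; Oleg 1/108; Radoslaw 1/36; Urszula 1/36; Waclaw 2/3

Waclaw, as surviving spouse, takes 2/3.
The remaining 1/3 passes to Tadeusz's descendants per stirpes.
The 1/3 is divided into 4 equal shares of 1/12 among Bogdan, Stanislawa, Franciszka, Pelagia.
Bogdan is living and takes 1/12.
Stanislawa predeceased; the 1/12 allotted to Stanislawa's branch passes to Stanislawa's issue by representation.
The 1/12 is divided into 3 equal shares of 1/36 among Nadia, Ludmila, Radoslaw.
Nadia is living and takes 1/36.
Ludmila predeceased; the 1/36 allotted to Ludmila's branch passes to Ludmila's issue by representation.
The 1/36 is divided into 3 equal shares of 1/108 among Eliasz, Kazimierz, Agnieszka.
Eliasz is living and takes 1/108.
Kazimierz is living and takes 1/108.
Agnieszka is living and takes 1/108.
Radoslaw is living and takes 1/36.
Franciszka predeceased; the 1/12 allotted to Franciszka's branch passes to Franciszka's issue by representation.
The 1/12 is divided into 3 equal shares of 1/36 among Grzegorz, Zofia, Urszula.
Grzegorz is living and takes 1/36.
Zofia predeceased; the 1/36 allotted to Zofia's branch passes to Zofia's issue by representation.
The 1/36 is divided into 3 equal shares of 1/108 among Ireneusz, Danuta, Oleg.
Ireneusz is living and takes 1/108.
Danuta is living and takes 1/108.
Oleg is living and takes 1/108.
Urszula is living and takes 1/36.
Pelagia predeceased; the 1/12 allotted to Pelagia's branch passes to Pelagia's issue by representation.
The 1/12 is divided into 2 equal shares of 1/24 among Halina, Mieczyslaw.
Halina is living and takes 1/24.
Mieczyslaw is living and takes 1/24.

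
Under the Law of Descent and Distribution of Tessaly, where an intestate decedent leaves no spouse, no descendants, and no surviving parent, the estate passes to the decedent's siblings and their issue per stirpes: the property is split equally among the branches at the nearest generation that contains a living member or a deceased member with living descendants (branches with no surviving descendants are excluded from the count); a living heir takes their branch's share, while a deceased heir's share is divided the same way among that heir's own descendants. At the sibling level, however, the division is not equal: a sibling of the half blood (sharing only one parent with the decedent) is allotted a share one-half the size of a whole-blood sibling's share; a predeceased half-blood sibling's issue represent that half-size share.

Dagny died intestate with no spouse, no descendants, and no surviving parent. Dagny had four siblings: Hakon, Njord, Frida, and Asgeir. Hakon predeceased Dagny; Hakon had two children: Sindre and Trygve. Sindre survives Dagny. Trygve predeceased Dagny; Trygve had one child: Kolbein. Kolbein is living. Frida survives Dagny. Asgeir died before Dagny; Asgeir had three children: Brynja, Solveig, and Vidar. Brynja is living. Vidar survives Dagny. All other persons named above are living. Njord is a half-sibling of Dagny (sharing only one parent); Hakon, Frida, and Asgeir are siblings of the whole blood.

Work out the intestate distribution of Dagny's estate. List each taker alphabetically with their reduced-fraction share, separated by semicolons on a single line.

Brynja 2/21; Frida 2/7; Kolbein 1/7; Njord 1/7; Sindre 1/7; Solveig 2/21; Vidar 2/21

No spouse, descendants, or parent survives, so the estate passes to Dagny's siblings per stirpes.
Half-blood siblings count for one-half the weight of whole-blood siblings at the initial division.
Dividing 1 in proportion to weights (total weight 7/2): Hakon (weight 1) → 2/7; Njord (weight 1/2) → 1/7; Frida (weight 1) → 2/7; Asgeir (weight 1) → 2/7.
Hakon predeceased; the 2/7 allotted to Hakon's branch passes to Hakon's issue by representation.
The 2/7 is divided into 2 equal shares of 1/7 among Sindre, Trygve.
Sindre is living and takes 1/7.
Trygve predeceased; the 1/7 allotted to Trygve's branch passes to Trygve's issue by representation.
Kolbein is the sole taker at this level and receives the full 1/7.
Njord is living and takes 1/7.
Frida is living and takes 2/7.
Asgeir predeceased; the 2/7 allotted to Asgeir's branch passes to Asgeir's issue by representation.
The 2/7 is divided into 3 equal shares of 2/21 among Brynja, Solveig, Vidar.
Brynja is living and takes 2/21.
Solveig is living and takes 2/21.
Vidar is living and takes 2/21.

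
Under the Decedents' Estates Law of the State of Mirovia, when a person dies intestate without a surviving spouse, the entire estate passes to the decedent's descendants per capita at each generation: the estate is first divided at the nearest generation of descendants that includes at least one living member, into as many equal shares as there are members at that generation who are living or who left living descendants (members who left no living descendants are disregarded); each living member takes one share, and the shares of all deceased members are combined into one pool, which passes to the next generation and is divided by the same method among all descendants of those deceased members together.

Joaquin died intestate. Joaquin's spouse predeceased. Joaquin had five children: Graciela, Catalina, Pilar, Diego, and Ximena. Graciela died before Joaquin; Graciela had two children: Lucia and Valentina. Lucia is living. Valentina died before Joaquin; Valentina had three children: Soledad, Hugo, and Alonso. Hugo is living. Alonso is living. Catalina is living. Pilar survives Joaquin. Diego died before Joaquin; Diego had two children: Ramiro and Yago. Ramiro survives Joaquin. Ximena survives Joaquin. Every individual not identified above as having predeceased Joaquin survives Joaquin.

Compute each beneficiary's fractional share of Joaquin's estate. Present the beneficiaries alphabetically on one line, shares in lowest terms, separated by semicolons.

Alonso 1/30; Catalina 1/5; Hugo 1/30; Lucia 1/10; Pilar 1/5; Ramiro 1/10; Soledad 1/30; Ximena 1/5; Yago 1/10

There is no surviving spouse, so the entire estate passes to Joaquin's descendants per capita at each generation.
At generation 1 (Graciela, Catalina, Pilar, Diego, Ximena) there are 5 shares of (1)/5 = 1/5 each.
Living: Catalina, Pilar, and Ximena — each takes 1/5.
Deceased: Graciela and Diego. Their combined 2/5 is pooled and carried to generation 2.
At generation 2 (Lucia, Valentina, Ramiro, Yago) there are 4 shares of (2/5)/4 = 1/10 each.
Living: Lucia, Ramiro, and Yago — each takes 1/10.
Deceased: Valentina. That 1/10 share is carried to generation 3.
At generation 3 (Soledad, Hugo, Alonso) there are 3 shares of (1/10)/3 = 1/30 each.
Living: Soledad, Hugo, and Alonso — each takes 1/30.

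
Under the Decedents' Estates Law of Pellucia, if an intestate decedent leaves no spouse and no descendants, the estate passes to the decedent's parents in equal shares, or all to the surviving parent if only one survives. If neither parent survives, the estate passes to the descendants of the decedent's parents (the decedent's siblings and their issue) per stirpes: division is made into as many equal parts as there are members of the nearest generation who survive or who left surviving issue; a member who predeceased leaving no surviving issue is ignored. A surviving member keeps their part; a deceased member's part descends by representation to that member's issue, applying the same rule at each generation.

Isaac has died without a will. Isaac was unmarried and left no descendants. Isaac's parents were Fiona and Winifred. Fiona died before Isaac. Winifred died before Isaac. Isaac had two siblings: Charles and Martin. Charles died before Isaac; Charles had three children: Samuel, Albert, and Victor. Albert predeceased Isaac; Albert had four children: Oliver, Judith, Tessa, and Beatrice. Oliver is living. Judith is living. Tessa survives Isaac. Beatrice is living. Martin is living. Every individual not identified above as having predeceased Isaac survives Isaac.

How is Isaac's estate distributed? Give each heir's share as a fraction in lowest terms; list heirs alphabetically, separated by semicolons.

Beatrice 1/24; Judith 1/24; Martin 1/2; Oliver 1/24; Samuel 1/6; Tessa 1/24; Victor 1/6

Neither parent survives and there are no descendants, so the estate passes to Isaac's siblings and their issue per stirpes.
The estate is divided into 2 equal shares of 1/2 among Charles, Martin.
Charles predeceased; the 1/2 allotted to Charles's branch passes to Charles's issue by representation.
The 1/2 is divided into 3 equal shares of 1/6 among Samuel, Albert, Victor.
Samuel is living and takes 1/6.
Albert predeceased; the 1/6 allotted to Albert's branch passes to Albert's issue by representation.
The 1/6 is divided into 4 equal shares of 1/24 among Oliver, Judith, Tessa, Beatrice.
Oliver is living and takes 1/24.
Judith is living and takes 1/24.
Tessa is living and takes 1/24.
Beatrice is living and takes 1/24.
Victor is living and takes 1/6.
Martin is living and takes 1/2.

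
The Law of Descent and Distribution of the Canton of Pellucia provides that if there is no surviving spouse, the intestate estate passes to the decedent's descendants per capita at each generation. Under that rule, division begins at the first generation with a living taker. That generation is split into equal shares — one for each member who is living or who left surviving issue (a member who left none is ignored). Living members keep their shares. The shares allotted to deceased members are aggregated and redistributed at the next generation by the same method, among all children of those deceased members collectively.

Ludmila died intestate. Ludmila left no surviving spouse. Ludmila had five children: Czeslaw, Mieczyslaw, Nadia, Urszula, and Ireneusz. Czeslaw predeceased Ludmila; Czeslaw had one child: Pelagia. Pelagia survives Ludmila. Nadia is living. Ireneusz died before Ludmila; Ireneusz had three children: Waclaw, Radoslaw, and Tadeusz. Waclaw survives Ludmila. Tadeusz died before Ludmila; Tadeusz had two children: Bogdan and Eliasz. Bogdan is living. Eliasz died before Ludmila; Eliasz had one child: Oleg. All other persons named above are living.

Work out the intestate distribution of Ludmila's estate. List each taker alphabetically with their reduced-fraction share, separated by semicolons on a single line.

Bogdan 1/20; Mieczyslaw 1/5; Nadia 1/5; Oleg 1/20; Pelagia 1/10; Radoslaw 1/10; Urszula 1/5; Waclaw 1/10

There is no surviving spouse, so the entire estate passes to Ludmila's descendants per capita at each generation.
At generation 1 (Czeslaw, Mieczyslaw, Nadia, Urszula, Ireneusz) there are 5 shares of (1)/5 = 1/5 each.
Living: Mieczyslaw, Nadia, and Urszula — each takes 1/5.
Deceased: Czeslaw and Ireneusz. Their combined 2/5 is pooled and carried to generation 2.
At generation 2 (Pelagia, Waclaw, Radoslaw, Tadeusz) there are 4 shares of (2/5)/4 = 1/10 each.
Living: Pelagia, Waclaw, and Radoslaw — each takes 1/10.
Deceased: Tadeusz. That 1/10 share is carried to generation 3.
At generation 3 (Bogdan, Eliasz) there are 2 shares of (1/10)/2 = 1/20 each.
Living: Bogdan — each takes 1/20.
Deceased: Eliasz. That 1/20 share is carried to generation 4.
At generation 4 (Oleg) there are 1 shares of (1/20)/1 = 1/20 each.
Living: Oleg — each takes 1/20.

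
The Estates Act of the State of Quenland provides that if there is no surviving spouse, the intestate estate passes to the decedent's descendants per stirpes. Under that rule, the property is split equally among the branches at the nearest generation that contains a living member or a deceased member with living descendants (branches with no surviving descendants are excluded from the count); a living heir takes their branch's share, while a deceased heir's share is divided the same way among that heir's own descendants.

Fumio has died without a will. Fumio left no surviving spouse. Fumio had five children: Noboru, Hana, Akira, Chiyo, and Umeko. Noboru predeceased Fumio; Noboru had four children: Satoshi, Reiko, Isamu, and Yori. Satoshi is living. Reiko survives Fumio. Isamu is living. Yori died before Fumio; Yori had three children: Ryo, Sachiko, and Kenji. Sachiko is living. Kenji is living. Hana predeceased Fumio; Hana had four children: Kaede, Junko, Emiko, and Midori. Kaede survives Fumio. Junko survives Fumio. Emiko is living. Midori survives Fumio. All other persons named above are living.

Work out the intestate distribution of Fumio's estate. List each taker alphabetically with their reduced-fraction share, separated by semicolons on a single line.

There is no surviving spouse, so the entire estate passes to Fumio's descendants per stirpes.
The estate is divided into 5 equal shares of 1/5 among Noboru, Hana, Akira, Chiyo, Umeko.
Noboru predeceased; the 1/5 allotted to Noboru's branch passes to Noboru's issue by representation.
The 1/5 is divided into 4 equal shares of 1/20 among Satoshi, Reiko, Isamu, Yori.
Satoshi is living and takes 1/20.
Reiko is living and takes 1/20.
Isamu is living and takes 1/20.
Yori predeceased; the 1/20 allotted to Yori's branch passes to Yori's issue by representation.
The 1/20 is divided into 3 equal shares of 1/60 among Ryo, Sachiko, Kenji.
Ryo is living and takes 1/60.
Sachiko is living and takes 1/60.
Kenji is living and takes 1/60.
Hana predeceased; the 1/5 allotted to Hana's branch passes to Hana's issue by representation.
The 1/5 is divided into 4 equal shares of 1/20 among Kaede, Junko, Emiko, Midori.
Kaede is living and takes 1/20.
Junko is living and takes 1/20.
Emiko is living and takes 1/20.
Midori is living and takes 1/20.
Akira is living and takes 1/5.
Chiyo is living and takes 1/5.
Umeko is living and takes 1/5.

Akira 1/5; Chiyo 1/5; Emiko 1/20; Isamu 1/20; Junko 1/20; Kaede 1/20; Kenji 1/60; Midori 1/20; Reiko 1/20; Ryo 1/60; Sachiko 1/60; Satoshi 1/20; Umeko 1/5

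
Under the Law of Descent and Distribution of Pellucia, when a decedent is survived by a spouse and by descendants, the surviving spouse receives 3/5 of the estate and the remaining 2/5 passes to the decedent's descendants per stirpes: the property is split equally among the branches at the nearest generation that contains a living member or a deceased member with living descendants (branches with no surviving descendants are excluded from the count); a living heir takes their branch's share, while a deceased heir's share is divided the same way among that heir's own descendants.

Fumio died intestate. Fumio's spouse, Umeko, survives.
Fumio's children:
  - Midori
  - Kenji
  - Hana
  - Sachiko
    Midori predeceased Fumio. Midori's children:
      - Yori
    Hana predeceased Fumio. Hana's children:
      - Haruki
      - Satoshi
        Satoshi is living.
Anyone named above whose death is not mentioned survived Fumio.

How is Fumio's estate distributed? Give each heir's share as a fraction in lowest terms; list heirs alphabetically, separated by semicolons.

Umeko, as surviving spouse, takes 3/5.
The remaining 2/5 passes to Fumio's descendants per stirpes.
The 2/5 is divided into 4 equal shares of 1/10 among Midori, Kenji, Hana, Sachiko.
Midori predeceased; the 1/10 allotted to Midori's branch passes to Midori's issue by representation.
Yori is the sole taker at this level and receives the full 1/10.
Kenji is living and takes 1/10.
Hana predeceased; the 1/10 allotted to Hana's branch passes to Hana's issue by representation.
The 1/10 is divided into 2 equal shares of 1/20 among Haruki, Satoshi.
Haruki is living and takes 1/20.
Satoshi is living and takes 1/20.
Sachiko is living and takes 1/10.

Haruki 1/20; Kenji 1/10; Sachiko 1/10; Satoshi 1/20; Umeko 3/5; Yori 1/10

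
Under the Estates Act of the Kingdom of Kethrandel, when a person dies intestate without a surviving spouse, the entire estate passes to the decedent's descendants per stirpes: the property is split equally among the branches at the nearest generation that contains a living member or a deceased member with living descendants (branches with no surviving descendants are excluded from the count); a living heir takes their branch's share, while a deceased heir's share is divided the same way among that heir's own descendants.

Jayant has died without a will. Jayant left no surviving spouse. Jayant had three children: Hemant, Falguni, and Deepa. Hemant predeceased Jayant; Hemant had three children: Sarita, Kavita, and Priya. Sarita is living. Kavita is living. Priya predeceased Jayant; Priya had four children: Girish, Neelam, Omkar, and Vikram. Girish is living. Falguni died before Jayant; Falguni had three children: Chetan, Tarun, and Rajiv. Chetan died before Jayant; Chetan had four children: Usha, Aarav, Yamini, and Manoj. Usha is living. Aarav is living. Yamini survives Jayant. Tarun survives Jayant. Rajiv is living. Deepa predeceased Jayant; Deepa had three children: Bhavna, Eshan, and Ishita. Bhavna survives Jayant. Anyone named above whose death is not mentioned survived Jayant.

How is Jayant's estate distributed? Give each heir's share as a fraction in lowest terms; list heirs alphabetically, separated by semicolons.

Aarav 1/36; Bhavna 1/9; Eshan 1/9; Girish 1/36; Ishita 1/9; Kavita 1/9; Manoj 1/36; Neelam 1/36; Omkar 1/36; Rajiv 1/9; Sarita 1/9; Tarun 1/9; Usha 1/36; Vikram 1/36; Yamini 1/36

There is no surviving spouse, so the entire estate passes to Jayant's descendants per stirpes.
The estate is divided into 3 equal shares of 1/3 among Hemant, Falguni, Deepa.
Hemant predeceased; the 1/3 allotted to Hemant's branch passes to Hemant's issue by representation.
The 1/3 is divided into 3 equal shares of 1/9 among Sarita, Kavita, Priya.
Sarita is living and takes 1/9.
Kavita is living and takes 1/9.
Priya predeceased; the 1/9 allotted to Priya's branch passes to Priya's issue by representation.
The 1/9 is divided into 4 equal shares of 1/36 among Girish, Neelam, Omkar, Vikram.
Girish is living and takes 1/36.
Neelam is living and takes 1/36.
Omkar is living and takes 1/36.
Vikram is living and takes 1/36.
Falguni predeceased; the 1/3 allotted to Falguni's branch passes to Falguni's issue by representation.
The 1/3 is divided into 3 equal shares of 1/9 among Chetan, Tarun, Rajiv.
Chetan predeceased; the 1/9 allotted to Chetan's branch passes to Chetan's issue by representation.
The 1/9 is divided into 4 equal shares of 1/36 among Usha, Aarav, Yamini, Manoj.
Usha is living and takes 1/36.
Aarav is living and takes 1/36.
Yamini is living and takes 1/36.
Manoj is living and takes 1/36.
Tarun is living and takes 1/9.
Rajiv is living and takes 1/9.
Deepa predeceased; the 1/3 allotted to Deepa's branch passes to Deepa's issue by representation.
The 1/3 is divided into 3 equal shares of 1/9 among Bhavna, Eshan, Ishita.
Bhavna is living and takes 1/9.
Eshan is living and takes 1/9.
Ishita is living and takes 1/9.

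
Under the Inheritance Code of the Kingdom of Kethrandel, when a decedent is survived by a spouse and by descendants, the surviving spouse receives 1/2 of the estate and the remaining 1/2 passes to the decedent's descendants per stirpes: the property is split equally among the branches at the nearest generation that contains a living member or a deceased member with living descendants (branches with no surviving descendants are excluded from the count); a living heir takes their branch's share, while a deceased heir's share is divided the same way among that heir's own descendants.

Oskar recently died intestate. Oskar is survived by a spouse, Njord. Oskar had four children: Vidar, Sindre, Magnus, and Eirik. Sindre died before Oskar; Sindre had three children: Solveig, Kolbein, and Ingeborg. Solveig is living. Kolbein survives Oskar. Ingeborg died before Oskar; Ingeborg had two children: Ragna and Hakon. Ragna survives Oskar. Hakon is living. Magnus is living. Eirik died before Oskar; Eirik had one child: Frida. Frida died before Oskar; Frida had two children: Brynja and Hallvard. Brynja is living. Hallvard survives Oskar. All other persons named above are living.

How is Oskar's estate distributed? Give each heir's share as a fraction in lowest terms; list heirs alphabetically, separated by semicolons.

Brynja 1/16; Hakon 1/48; Hallvard 1/16; Kolbein 1/24; Magnus 1/8; Njord 1/2; Ragna 1/48; Solveig 1/24; Vidar 1/8

Njord, as surviving spouse, takes 1/2.
The remaining 1/2 passes to Oskar's descendants per stirpes.
The 1/2 is divided into 4 equal shares of 1/8 among Vidar, Sindre, Magnus, Eirik.
Vidar is living and takes 1/8.
Sindre predeceased; the 1/8 allotted to Sindre's branch passes to Sindre's issue by representation.
The 1/8 is divided into 3 equal shares of 1/24 among Solveig, Kolbein, Ingeborg.
Solveig is living and takes 1/24.
Kolbein is living and takes 1/24.
Ingeborg predeceased; the 1/24 allotted to Ingeborg's branch passes to Ingeborg's issue by representation.
The 1/24 is divided into 2 equal shares of 1/48 among Ragna, Hakon.
Ragna is living and takes 1/48.
Hakon is living and takes 1/48.
Magnus is living and takes 1/8.
Eirik predeceased; the 1/8 allotted to Eirik's branch passes to Eirik's issue by representation.
Frida's line is the sole branch at this level, so the full 1/8 passes to Frida's issue by representation.
The 1/8 is divided into 2 equal shares of 1/16 among Brynja, Hallvard.
Brynja is living and takes 1/16.
Hallvard is living and takes 1/16.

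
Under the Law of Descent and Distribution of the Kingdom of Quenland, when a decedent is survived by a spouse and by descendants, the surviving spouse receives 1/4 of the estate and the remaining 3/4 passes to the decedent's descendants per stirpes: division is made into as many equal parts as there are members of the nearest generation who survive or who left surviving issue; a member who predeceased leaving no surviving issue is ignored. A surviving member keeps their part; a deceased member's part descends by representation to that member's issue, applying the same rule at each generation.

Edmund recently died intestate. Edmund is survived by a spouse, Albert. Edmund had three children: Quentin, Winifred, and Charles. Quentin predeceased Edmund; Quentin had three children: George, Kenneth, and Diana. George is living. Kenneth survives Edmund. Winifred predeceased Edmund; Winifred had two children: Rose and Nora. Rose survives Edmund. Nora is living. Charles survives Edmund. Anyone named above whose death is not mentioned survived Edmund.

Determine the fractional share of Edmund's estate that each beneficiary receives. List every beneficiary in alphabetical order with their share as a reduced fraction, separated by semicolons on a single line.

Albert 1/4; Charles 1/4; Diana 1/12; George 1/12; Kenneth 1/12; Nora 1/8; Rose 1/8

Albert, as surviving spouse, takes 1/4.
The remaining 3/4 passes to Edmund's descendants per stirpes.
The 3/4 is divided into 3 equal shares of 1/4 among Quentin, Winifred, Charles.
Quentin predeceased; the 1/4 allotted to Quentin's branch passes to Quentin's issue by representation.
The 1/4 is divided into 3 equal shares of 1/12 among George, Kenneth, Diana.
George is living and takes 1/12.
Kenneth is living and takes 1/12.
Diana is living and takes 1/12.
Winifred predeceased; the 1/4 allotted to Winifred's branch passes to Winifred's issue by representation.
The 1/4 is divided into 2 equal shares of 1/8 among Rose, Nora.
Rose is living and takes 1/8.
Nora is living and takes 1/8.
Charles is living and takes 1/4.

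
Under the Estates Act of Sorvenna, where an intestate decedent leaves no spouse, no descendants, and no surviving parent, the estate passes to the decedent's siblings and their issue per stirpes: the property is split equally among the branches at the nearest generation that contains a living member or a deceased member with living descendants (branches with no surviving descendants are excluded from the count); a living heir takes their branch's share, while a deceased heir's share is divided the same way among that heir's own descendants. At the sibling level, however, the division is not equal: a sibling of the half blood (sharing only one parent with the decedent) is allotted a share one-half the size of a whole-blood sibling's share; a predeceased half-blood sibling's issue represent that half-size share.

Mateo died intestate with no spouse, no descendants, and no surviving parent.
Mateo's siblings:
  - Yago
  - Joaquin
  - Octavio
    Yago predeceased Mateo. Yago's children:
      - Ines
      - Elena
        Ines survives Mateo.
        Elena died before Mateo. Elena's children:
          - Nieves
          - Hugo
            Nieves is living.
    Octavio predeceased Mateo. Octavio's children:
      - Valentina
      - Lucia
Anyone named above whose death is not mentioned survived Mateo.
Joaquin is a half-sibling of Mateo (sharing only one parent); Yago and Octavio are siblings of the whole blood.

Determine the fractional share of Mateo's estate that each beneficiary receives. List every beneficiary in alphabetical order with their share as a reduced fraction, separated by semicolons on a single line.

No spouse, descendants, or parent survives, so the estate passes to Mateo's siblings per stirpes.
Half-blood siblings count for one-half the weight of whole-blood siblings at the initial division.
Dividing 1 in proportion to weights (total weight 5/2): Yago (weight 1) → 2/5; Joaquin (weight 1/2) → 1/5; Octavio (weight 1) → 2/5.
Yago predeceased; the 2/5 allotted to Yago's branch passes to Yago's issue by representation.
The 2/5 is divided into 2 equal shares of 1/5 among Ines, Elena.
Ines is living and takes 1/5.
Elena predeceased; the 1/5 allotted to Elena's branch passes to Elena's issue by representation.
The 1/5 is divided into 2 equal shares of 1/10 among Nieves, Hugo.
Nieves is living and takes 1/10.
Hugo is living and takes 1/10.
Joaquin is living and takes 1/5.
Octavio predeceased; the 2/5 allotted to Octavio's branch passes to Octavio's issue by representation.
The 2/5 is divided into 2 equal shares of 1/5 among Valentina, Lucia.
Valentina is living and takes 1/5.
Lucia is living and takes 1/5.

Hugo 1/10; Ines 1/5; Joaquin 1/5; Lucia 1/5; Nieves 1/10; Valentina 1/5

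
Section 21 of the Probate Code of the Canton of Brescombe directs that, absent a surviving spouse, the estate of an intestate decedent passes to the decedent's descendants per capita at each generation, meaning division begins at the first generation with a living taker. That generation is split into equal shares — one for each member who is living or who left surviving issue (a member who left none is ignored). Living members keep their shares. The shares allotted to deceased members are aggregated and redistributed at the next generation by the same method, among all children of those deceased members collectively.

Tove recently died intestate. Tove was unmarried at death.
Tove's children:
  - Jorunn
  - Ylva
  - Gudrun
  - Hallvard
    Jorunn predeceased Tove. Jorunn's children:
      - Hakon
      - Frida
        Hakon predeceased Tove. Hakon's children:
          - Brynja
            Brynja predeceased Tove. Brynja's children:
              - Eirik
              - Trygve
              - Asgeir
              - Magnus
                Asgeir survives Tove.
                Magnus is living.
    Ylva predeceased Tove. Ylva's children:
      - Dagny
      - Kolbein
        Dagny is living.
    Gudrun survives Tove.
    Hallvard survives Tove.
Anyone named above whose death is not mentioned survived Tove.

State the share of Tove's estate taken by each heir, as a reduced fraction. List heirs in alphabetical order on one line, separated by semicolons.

There is no surviving spouse, so the entire estate passes to Tove's descendants per capita at each generation.
At generation 1 (Jorunn, Ylva, Gudrun, Hallvard) there are 4 shares of (1)/4 = 1/4 each.
Living: Gudrun and Hallvard — each takes 1/4.
Deceased: Jorunn and Ylva. Their combined 1/2 is pooled and carried to generation 2.
At generation 2 (Hakon, Frida, Dagny, Kolbein) there are 4 shares of (1/2)/4 = 1/8 each.
Living: Frida, Dagny, and Kolbein — each takes 1/8.
Deceased: Hakon. That 1/8 share is carried to generation 3.
At generation 3 (Brynja) there are 1 shares of (1/8)/1 = 1/8 each.
Deceased: Brynja. That 1/8 share is carried to generation 4.
At generation 4 (Eirik, Trygve, Asgeir, Magnus) there are 4 shares of (1/8)/4 = 1/32 each.
Living: Eirik, Trygve, Asgeir, and Magnus — each takes 1/32.

Asgeir 1/32; Dagny 1/8; Eirik 1/32; Frida 1/8; Gudrun 1/4; Hallvard 1/4; Kolbein 1/8; Magnus 1/32; Trygve 1/32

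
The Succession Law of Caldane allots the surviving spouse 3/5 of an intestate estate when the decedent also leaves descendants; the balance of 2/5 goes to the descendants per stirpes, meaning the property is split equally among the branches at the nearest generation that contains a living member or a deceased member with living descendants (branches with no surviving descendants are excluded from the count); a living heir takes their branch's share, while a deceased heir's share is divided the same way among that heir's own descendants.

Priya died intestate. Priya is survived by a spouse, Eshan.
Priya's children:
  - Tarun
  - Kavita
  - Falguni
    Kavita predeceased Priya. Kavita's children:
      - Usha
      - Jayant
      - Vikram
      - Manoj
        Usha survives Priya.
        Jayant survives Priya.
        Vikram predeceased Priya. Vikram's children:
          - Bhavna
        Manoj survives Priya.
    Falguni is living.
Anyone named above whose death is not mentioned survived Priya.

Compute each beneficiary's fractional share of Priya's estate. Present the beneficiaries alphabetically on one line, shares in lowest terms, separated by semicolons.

Eshan, as surviving spouse, takes 3/5.
The remaining 2/5 passes to Priya's descendants per stirpes.
The 2/5 is divided into 3 equal shares of 2/15 among Tarun, Kavita, Falguni.
Tarun is living and takes 2/15.
Kavita predeceased; the 2/15 allotted to Kavita's branch passes to Kavita's issue by representation.
The 2/15 is divided into 4 equal shares of 1/30 among Usha, Jayant, Vikram, Manoj.
Usha is living and takes 1/30.
Jayant is living and takes 1/30.
Vikram predeceased; the 1/30 allotted to Vikram's branch passes to Vikram's issue by representation.
Bhavna is the sole taker at this level and receives the full 1/30.
Manoj is living and takes 1/30.
Falguni is living and takes 2/15.

Bhavna 1/30; Eshan 3/5; Falguni 2/15; Jayant 1/30; Manoj 1/30; Tarun 2/15; Usha 1/30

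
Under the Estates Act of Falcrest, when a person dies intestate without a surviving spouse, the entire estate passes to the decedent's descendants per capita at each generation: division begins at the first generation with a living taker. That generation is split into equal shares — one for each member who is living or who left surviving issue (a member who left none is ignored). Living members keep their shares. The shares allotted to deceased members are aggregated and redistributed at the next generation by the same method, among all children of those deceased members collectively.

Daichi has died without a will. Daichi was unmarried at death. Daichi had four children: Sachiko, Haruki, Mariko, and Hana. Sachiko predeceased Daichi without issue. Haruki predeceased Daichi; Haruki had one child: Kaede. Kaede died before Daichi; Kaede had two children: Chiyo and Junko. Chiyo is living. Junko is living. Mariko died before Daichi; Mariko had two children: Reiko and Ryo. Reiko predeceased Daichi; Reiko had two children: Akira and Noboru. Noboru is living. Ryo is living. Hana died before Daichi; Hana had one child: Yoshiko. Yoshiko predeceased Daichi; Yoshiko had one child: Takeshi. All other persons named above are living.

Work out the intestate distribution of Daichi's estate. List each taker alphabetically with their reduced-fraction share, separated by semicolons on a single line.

There is no surviving spouse, so the entire estate passes to Daichi's descendants per capita at each generation.
No one at generation 1 (Haruki, Mariko, Hana) is living; moving to the next generation.
At generation 2 (Kaede, Reiko, Ryo, Yoshiko) there are 4 shares of (1)/4 = 1/4 each.
Living: Ryo — each takes 1/4.
Deceased: Kaede, Reiko, and Yoshiko. Their combined 3/4 is pooled and carried to generation 3.
At generation 3 (Chiyo, Junko, Akira, Noboru, Takeshi) there are 5 shares of (3/4)/5 = 3/20 each.
Living: Chiyo, Junko, Akira, Noboru, and Takeshi — each takes 3/20.

Akira 3/20; Chiyo 3/20; Junko 3/20; Noboru 3/20; Ryo 1/4; Takeshi 3/20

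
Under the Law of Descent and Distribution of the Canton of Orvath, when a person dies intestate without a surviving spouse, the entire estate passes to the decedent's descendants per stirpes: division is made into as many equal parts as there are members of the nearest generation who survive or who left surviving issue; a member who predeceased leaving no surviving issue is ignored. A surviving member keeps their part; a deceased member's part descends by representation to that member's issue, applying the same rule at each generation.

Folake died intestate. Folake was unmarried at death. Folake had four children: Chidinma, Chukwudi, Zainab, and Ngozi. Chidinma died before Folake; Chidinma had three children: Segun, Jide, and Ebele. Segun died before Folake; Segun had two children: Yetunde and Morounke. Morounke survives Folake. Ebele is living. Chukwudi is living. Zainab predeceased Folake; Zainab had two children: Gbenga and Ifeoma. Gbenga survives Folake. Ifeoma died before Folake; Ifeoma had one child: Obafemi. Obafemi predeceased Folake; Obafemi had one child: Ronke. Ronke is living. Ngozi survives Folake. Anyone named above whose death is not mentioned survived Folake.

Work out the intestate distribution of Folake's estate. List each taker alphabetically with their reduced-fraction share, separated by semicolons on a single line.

Chukwudi 1/4; Ebele 1/12; Gbenga 1/8; Jide 1/12; Morounke 1/24; Ngozi 1/4; Ronke 1/8; Yetunde 1/24

There is no surviving spouse, so the entire estate passes to Folake's descendants per stirpes.
The estate is divided into 4 equal shares of 1/4 among Chidinma, Chukwudi, Zainab, Ngozi.
Chidinma predeceased; the 1/4 allotted to Chidinma's branch passes to Chidinma's issue by representation.
The 1/4 is divided into 3 equal shares of 1/12 among Segun, Jide, Ebele.
Segun predeceased; the 1/12 allotted to Segun's branch passes to Segun's issue by representation.
The 1/12 is divided into 2 equal shares of 1/24 among Yetunde, Morounke.
Yetunde is living and takes 1/24.
Morounke is living and takes 1/24.
Jide is living and takes 1/12.
Ebele is living and takes 1/12.
Chukwudi is living and takes 1/4.
Zainab predeceased; the 1/4 allotted to Zainab's branch passes to Zainab's issue by representation.
The 1/4 is divided into 2 equal shares of 1/8 among Gbenga, Ifeoma.
Gbenga is living and takes 1/8.
Ifeoma predeceased; the 1/8 allotted to Ifeoma's branch passes to Ifeoma's issue by representation.
Obafemi's line is the sole branch at this level, so the full 1/8 passes to Obafemi's issue by representation.
Ronke is the sole taker at this level and receives the full 1/8.
Ngozi is living and takes 1/4.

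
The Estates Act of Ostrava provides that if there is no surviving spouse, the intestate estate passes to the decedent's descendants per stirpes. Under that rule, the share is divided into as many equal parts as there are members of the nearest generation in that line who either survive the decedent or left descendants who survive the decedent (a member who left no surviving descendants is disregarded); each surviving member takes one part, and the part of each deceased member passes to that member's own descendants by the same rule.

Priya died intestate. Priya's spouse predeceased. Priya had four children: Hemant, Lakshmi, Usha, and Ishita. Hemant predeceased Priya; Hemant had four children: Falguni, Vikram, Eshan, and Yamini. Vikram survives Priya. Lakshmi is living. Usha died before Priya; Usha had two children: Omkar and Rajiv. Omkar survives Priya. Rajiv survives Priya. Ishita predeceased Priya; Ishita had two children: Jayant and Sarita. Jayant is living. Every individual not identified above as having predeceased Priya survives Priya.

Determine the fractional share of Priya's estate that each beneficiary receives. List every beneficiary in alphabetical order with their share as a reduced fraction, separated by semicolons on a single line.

There is no surviving spouse, so the entire estate passes to Priya's descendants per stirpes.
The estate is divided into 4 equal shares of 1/4 among Hemant, Lakshmi, Usha, Ishita.
Hemant predeceased; the 1/4 allotted to Hemant's branch passes to Hemant's issue by representation.
The 1/4 is divided into 4 equal shares of 1/16 among Falguni, Vikram, Eshan, Yamini.
Falguni is living and takes 1/16.
Vikram is living and takes 1/16.
Eshan is living and takes 1/16.
Yamini is living and takes 1/16.
Lakshmi is living and takes 1/4.
Usha predeceased; the 1/4 allotted to Usha's branch passes to Usha's issue by representation.
The 1/4 is divided into 2 equal shares of 1/8 among Omkar, Rajiv.
Omkar is living and takes 1/8.
Rajiv is living and takes 1/8.
Ishita predeceased; the 1/4 allotted to Ishita's branch passes to Ishita's issue by representation.
The 1/4 is divided into 2 equal shares of 1/8 among Jayant, Sarita.
Jayant is living and takes 1/8.
Sarita is living and takes 1/8.

Eshan 1/16; Falguni 1/16; Jayant 1/8; Lakshmi 1/4; Omkar 1/8; Rajiv 1/8; Sarita 1/8; Vikram 1/16; Yamini 1/16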